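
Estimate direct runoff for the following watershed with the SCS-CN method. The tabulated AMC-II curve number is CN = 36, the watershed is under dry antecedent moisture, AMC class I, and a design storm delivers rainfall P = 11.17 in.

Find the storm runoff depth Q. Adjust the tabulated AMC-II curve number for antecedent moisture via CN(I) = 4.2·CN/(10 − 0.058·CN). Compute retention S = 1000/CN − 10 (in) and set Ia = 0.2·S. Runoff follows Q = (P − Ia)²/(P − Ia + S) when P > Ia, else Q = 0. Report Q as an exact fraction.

Q = 2612538769/16086035700 in ≈ 0.162 in

CN(I) from CN(II)=36: (4.2·36)/(10 − 0.058·36) = 18900/989 ≈ 19.110
Retention S: 1000/CN − 10 with CN=19.110 → S = 8000/189 ≈ 42.328 in
Initial abstraction Ia = S/5 = (8000/189)/5 = 1600/189 ≈ 8.466 in
P − Ia = 11.170 − 8.466 = 51113/18900 ≈ 2.704 in (> 0, runoff occurs)
Q = (51113/18900)²/((51113/18900) + 8000/189) = (2612538769/357210000)/(851113/18900) = 2612538769/16086035700 in ≈ 0.162 in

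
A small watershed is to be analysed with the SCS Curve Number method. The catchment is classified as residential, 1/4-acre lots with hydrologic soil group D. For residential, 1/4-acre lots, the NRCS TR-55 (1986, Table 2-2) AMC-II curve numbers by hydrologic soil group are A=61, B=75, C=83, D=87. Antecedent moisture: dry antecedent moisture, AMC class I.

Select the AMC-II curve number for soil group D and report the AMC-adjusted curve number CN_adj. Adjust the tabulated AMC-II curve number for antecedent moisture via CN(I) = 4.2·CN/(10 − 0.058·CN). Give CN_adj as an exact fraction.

CN_adj = 182700/2477 ≈ 73.759

NRCS table: residential, 1/4-acre lots, soil group D → CN(II) = 87
Dry (AMC I): CN(I) = 4.2·87/(10 − 0.058·87) = (1827/5)/(2477/500) = 182700/2477 ≈ 73.759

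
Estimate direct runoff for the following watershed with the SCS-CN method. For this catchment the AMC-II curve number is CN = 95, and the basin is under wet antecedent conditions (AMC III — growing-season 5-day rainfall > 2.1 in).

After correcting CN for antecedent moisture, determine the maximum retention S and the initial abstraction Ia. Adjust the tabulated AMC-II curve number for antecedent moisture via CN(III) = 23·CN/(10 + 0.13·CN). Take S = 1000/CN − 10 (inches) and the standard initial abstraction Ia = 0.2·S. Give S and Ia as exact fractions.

Adjust CN=95 to AMC III: 23·95/(10 + 0.13·95) → 2185 ÷ (447/20) = 43700/447 ≈ 97.763
S = 1000/(43700/447) − 10 = 100/437 in ≈ 0.229 in
Ia = 0.2·(100/437) = 20/437 in ≈ 0.046 in

S = 100/437 in ≈ 0.229 in; Ia = 20/437 in ≈ 0.046 in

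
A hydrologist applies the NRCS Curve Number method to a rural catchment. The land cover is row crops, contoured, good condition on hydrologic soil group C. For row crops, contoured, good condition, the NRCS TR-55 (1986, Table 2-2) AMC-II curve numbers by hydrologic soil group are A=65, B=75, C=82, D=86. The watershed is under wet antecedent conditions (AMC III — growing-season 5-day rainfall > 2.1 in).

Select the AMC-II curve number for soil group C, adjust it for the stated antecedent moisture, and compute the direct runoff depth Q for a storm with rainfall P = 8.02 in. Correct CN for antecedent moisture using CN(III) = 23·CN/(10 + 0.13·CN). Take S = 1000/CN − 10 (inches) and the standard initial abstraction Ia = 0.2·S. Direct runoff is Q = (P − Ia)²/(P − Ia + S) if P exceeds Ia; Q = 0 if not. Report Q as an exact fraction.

NRCS table: row crops, contoured, good condition, soil group C → CN(II) = 82
CN(III) from CN(II)=82: (23·82)/(10 + 0.13·82) = 94300/1033 ≈ 91.288
Retention S: 1000/CN − 10 with CN=91.288 → S = 900/943 ≈ 0.954 in
Ia = 0.2S: 0.2·0.954 = 0.191 in (exactly 180/943)
Excess rainfall: 8.020 − 0.191 = 7.829 in; P > Ia so Q > 0
Q = (369143/47150)²/((369143/47150) + 900/943) = (136266554449/2223122500)/(414143/47150) = 136266554449/19526842450 in ≈ 6.978 in

Q = 136266554449/19526842450 in ≈ 6.978 in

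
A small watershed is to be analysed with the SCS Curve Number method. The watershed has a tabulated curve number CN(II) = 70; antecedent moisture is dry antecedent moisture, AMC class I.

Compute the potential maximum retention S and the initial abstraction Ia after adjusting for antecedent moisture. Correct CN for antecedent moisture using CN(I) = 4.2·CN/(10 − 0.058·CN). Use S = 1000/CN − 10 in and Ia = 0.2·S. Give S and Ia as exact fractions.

CN(I) from CN(II)=70: (4.2·70)/(10 − 0.058·70) = 4900/99 ≈ 49.495
Max retention: S = 1000/(4900/99) − 10 = 500/49 in (≈ 10.204 in)
Ia = 0.2S: 0.2·10.204 = 2.041 in (exactly 100/49)

S = 500/49 in ≈ 10.204 in; Ia = 100/49 in ≈ 2.041 in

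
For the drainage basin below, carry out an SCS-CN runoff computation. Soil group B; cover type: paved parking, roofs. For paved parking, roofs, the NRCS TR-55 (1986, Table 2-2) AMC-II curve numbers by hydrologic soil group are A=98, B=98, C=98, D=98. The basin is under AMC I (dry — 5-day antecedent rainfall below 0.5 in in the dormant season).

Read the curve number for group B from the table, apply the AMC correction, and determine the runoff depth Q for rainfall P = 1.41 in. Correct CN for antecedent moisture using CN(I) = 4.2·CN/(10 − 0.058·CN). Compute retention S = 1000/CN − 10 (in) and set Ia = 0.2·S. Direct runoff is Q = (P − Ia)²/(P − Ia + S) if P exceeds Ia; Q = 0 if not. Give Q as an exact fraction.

Q = 18249037921/19045658100 in ≈ 0.958 in

NRCS table: paved parking, roofs, soil group B → CN(II) = 98
Dry (AMC I): CN(I) = 4.2·98/(10 − 0.058·98) = (2058/5)/(1079/250) = 102900/1079 ≈ 95.366
S = 1000/(102900/1079) − 10 = 500/1029 in ≈ 0.486 in
Initial abstraction Ia = S/5 = (500/1029)/5 = 100/1029 ≈ 0.097 in
P − Ia = 1.410 − 0.097 = 135089/102900 ≈ 1.313 in (> 0, runoff occurs)
Q = (135089/102900)²/((135089/102900) + 500/1029) = (18249037921/10588410000)/(185089/102900) = 18249037921/19045658100 in ≈ 0.958 in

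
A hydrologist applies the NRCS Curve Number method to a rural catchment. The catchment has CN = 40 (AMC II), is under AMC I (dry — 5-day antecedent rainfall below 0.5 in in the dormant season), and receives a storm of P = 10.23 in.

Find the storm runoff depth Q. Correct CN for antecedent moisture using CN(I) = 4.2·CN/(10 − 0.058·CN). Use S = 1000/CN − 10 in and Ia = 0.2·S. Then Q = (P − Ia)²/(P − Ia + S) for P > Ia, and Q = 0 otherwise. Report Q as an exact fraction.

Q = 4669921/19012700 in ≈ 0.246 in

Dry (AMC I): CN(I) = 4.2·40/(10 − 0.058·40) = 168/(192/25) = 175/8 ≈ 21.875
Retention S: 1000/CN − 10 with CN=21.875 → S = 250/7 ≈ 35.714 in
Ia = 0.2·(250/7) = 50/7 in ≈ 7.143 in
P − Ia = 10.230 − 7.143 = 2161/700 ≈ 3.087 in (> 0, runoff occurs)
Runoff Q = (P−Ia)²/(P−Ia+S) = (3.087)²/(3.087+35.714) = 4669921/19012700 ≈ 0.246 in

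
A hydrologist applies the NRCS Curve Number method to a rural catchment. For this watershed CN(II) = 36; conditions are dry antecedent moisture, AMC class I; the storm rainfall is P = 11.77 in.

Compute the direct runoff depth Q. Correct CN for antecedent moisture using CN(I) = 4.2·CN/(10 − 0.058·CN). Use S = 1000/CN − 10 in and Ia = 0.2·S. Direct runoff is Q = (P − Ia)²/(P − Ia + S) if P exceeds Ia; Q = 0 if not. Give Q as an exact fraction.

Q = 3900377209/16300361700 in ≈ 0.239 in

CN(I) from CN(II)=36: (4.2·36)/(10 − 0.058·36) = 18900/989 ≈ 19.110
Retention S: 1000/CN − 10 with CN=19.110 → S = 8000/189 ≈ 42.328 in
Initial abstraction Ia = S/5 = (8000/189)/5 = 1600/189 ≈ 8.466 in
Since P=11.770 > Ia=8.466: effective rainfall P−Ia = 62453/18900 in
Q: (62453/18900)² ÷ (862453/18900) = 3900377209/16300361700 in (≈ 0.239 in)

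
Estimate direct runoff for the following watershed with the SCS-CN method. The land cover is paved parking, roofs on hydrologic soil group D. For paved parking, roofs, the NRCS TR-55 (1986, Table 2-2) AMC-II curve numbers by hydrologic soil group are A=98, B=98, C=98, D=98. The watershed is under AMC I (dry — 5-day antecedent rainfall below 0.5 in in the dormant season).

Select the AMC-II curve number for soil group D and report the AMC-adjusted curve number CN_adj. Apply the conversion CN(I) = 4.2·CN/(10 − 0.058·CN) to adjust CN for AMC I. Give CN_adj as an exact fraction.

CN_adj = 102900/1079 ≈ 95.366

NRCS table: paved parking, roofs, soil group D → CN(II) = 98
Dry (AMC I): CN(I) = 4.2·98/(10 − 0.058·98) = (2058/5)/(1079/250) = 102900/1079 ≈ 95.366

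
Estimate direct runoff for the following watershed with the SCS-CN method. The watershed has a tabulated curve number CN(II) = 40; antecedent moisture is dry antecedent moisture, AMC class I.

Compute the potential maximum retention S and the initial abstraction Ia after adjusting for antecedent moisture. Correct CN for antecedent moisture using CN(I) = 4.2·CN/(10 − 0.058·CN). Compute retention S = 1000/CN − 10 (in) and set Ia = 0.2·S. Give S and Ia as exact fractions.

Dry (AMC I): CN(I) = 4.2·40/(10 − 0.058·40) = 168/(192/25) = 175/8 ≈ 21.875
S = 1000/(175/8) − 10 = 250/7 in ≈ 35.714 in
Ia = 0.2·(250/7) = 50/7 in ≈ 7.143 in

S = 250/7 in ≈ 35.714 in; Ia = 50/7 in ≈ 7.143 in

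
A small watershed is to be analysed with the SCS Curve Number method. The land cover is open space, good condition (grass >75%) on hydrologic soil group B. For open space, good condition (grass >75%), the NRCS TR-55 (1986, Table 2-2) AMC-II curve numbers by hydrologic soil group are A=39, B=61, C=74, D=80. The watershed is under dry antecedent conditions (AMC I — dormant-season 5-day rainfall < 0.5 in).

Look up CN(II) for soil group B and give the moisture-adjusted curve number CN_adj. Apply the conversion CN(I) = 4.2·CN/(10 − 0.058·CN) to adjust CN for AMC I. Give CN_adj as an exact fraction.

CN_adj = 42700/1077 ≈ 39.647

NRCS table: open space, good condition (grass >75%), soil group B → CN(II) = 61
CN(I) from CN(II)=61: (4.2·61)/(10 − 0.058·61) = 42700/1077 ≈ 39.647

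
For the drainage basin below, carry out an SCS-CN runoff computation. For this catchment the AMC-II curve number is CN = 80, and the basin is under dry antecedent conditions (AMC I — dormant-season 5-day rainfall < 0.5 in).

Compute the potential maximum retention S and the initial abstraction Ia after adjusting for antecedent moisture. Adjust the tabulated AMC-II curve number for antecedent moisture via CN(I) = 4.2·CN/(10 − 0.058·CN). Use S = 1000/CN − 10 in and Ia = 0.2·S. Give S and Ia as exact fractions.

Adjust CN=80 to AMC I: 4.2·80/(10 − 0.058·80) → 336 ÷ (134/25) = 4200/67 ≈ 62.687
Max retention: S = 1000/(4200/67) − 10 = 125/21 in (≈ 5.952 in)
Initial abstraction Ia = S/5 = (125/21)/5 = 25/21 ≈ 1.190 in

S = 125/21 in ≈ 5.952 in; Ia = 25/21 in ≈ 1.190 in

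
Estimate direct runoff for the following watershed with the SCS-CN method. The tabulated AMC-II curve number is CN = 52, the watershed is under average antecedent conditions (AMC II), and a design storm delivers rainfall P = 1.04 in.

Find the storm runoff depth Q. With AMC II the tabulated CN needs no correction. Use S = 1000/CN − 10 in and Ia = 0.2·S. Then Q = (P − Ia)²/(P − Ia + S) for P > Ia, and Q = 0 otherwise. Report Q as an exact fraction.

Q = 0 in ≈ 0.000 in

AMC II — tabulated CN = 52 applies directly.
Max retention: S = 1000/52 − 10 = 120/13 in (≈ 9.231 in)
Initial abstraction Ia = S/5 = (120/13)/5 = 24/13 ≈ 1.846 in
P = 1.040 ≤ Ia = 1.846 in: entire storm abstracted, Q = 0.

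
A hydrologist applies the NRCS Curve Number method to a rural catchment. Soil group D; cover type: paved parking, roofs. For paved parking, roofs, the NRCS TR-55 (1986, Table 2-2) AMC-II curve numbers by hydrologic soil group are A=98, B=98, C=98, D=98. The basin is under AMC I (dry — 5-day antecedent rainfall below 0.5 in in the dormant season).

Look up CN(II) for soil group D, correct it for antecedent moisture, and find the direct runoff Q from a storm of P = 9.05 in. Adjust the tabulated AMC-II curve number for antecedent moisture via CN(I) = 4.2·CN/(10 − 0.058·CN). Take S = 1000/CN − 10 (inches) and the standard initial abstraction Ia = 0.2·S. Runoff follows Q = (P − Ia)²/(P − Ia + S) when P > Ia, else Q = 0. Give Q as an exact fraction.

Q = 33947694001/3997644420 in ≈ 8.492 in

NRCS table: paved parking, roofs, soil group D → CN(II) = 98
Dry (AMC I): CN(I) = 4.2·98/(10 − 0.058·98) = (2058/5)/(1079/250) = 102900/1079 ≈ 95.366
Retention S: 1000/CN − 10 with CN=95.366 → S = 500/1029 ≈ 0.486 in
Initial abstraction Ia = S/5 = (500/1029)/5 = 100/1029 ≈ 0.097 in
Since P=9.050 > Ia=0.097: effective rainfall P−Ia = 184249/20580 in
Runoff Q = (P−Ia)²/(P−Ia+S) = (8.953)²/(8.953+0.486) = 33947694001/3997644420 ≈ 8.492 in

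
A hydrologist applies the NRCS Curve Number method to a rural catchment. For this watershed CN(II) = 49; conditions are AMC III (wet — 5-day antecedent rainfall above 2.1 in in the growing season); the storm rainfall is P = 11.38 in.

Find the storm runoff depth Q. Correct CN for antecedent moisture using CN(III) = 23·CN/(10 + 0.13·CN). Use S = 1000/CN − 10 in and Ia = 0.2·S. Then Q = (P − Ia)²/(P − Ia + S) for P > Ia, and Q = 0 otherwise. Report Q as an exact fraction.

Q = 348410409169/47630570050 in ≈ 7.315 in

Adjust CN=49 to AMC III: 23·49/(10 + 0.13·49) → 1127 ÷ (1637/100) = 112700/1637 ≈ 68.845
Retention S: 1000/CN − 10 with CN=68.845 → S = 5100/1127 ≈ 4.525 in
Initial abstraction Ia = S/5 = (5100/1127)/5 = 1020/1127 ≈ 0.905 in
Excess rainfall: 11.380 − 0.905 = 10.475 in; P > Ia so Q > 0
Q = (590263/56350)²/((590263/56350) + 5100/1127) = (348410409169/3175322500)/(845263/56350) = 348410409169/47630570050 in ≈ 7.315 in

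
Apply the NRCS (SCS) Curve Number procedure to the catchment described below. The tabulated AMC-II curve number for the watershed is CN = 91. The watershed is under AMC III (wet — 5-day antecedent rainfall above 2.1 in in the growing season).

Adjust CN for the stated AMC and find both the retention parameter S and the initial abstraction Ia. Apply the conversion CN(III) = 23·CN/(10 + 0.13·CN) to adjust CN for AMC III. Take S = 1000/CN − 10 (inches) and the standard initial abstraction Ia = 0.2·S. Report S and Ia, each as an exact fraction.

CN(III) from CN(II)=91: (23·91)/(10 + 0.13·91) = 209300/2183 ≈ 95.877
S = 1000/(209300/2183) − 10 = 900/2093 in ≈ 0.430 in
Initial abstraction Ia = S/5 = (900/2093)/5 = 180/2093 ≈ 0.086 in

S = 900/2093 in ≈ 0.430 in; Ia = 180/2093 in ≈ 0.086 in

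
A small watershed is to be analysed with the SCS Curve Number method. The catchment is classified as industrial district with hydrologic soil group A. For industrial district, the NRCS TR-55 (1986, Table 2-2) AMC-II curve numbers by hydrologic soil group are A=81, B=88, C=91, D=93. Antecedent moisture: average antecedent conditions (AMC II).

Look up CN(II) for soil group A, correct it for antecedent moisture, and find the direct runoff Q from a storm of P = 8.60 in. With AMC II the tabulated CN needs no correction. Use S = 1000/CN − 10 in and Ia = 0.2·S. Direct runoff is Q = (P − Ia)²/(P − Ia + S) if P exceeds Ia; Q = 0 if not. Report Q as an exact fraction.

NRCS table: industrial district, soil group A → CN(II) = 81
Average conditions: CN = 81 (no AMC adjustment).
S = 1000/81 − 10 = 190/81 in ≈ 2.346 in
Ia = 0.2·(190/81) = 38/81 in ≈ 0.469 in
Excess rainfall: 8.600 − 0.469 = 8.131 in; P > Ia so Q > 0
Q = (3293/405)²/((3293/405) + 190/81) = (10843849/164025)/(4243/405) = 10843849/1718415 in ≈ 6.310 in

Q = 10843849/1718415 in ≈ 6.310 in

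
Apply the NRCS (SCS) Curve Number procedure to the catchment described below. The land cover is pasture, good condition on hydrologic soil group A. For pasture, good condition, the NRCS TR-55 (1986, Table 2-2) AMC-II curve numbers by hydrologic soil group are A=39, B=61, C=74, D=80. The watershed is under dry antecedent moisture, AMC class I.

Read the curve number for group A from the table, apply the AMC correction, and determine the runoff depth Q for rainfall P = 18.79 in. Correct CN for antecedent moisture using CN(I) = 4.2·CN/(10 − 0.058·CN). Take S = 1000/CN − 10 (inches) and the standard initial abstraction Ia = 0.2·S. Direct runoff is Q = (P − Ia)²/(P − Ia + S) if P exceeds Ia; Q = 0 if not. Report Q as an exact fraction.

Q = 862857067801/325871991900 in ≈ 2.648 in

NRCS table: pasture, good condition, soil group A → CN(II) = 39
Dry (AMC I): CN(I) = 4.2·39/(10 − 0.058·39) = (819/5)/(3869/500) = 81900/3869 ≈ 21.168
S = 1000/(81900/3869) − 10 = 30500/819 in ≈ 37.241 in
Initial abstraction Ia = S/5 = (30500/819)/5 = 6100/819 ≈ 7.448 in
P − Ia = 18.790 − 7.448 = 928901/81900 ≈ 11.342 in (> 0, runoff occurs)
Q: (928901/81900)² ÷ (3978901/81900) = 862857067801/325871991900 in (≈ 2.648 in)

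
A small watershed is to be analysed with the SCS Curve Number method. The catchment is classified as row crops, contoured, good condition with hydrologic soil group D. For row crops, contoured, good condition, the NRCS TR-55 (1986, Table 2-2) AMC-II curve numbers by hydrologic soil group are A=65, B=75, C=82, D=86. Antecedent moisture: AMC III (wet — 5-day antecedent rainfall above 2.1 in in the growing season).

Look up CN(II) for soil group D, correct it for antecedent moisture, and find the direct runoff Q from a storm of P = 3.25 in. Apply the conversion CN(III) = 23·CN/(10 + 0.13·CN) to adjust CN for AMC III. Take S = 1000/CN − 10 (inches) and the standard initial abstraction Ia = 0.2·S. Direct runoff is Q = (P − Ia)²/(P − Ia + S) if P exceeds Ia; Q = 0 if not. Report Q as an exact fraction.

Q = 151216209/59723732 in ≈ 2.532 in

NRCS table: row crops, contoured, good condition, soil group D → CN(II) = 86
Adjust CN=86 to AMC III: 23·86/(10 + 0.13·86) → 1978 ÷ (1059/50) = 98900/1059 ≈ 93.390
Max retention: S = 1000/(98900/1059) − 10 = 700/989 in (≈ 0.708 in)
Ia = 0.2·(700/989) = 140/989 in ≈ 0.142 in
Since P=3.250 > Ia=0.142: effective rainfall P−Ia = 12297/3956 in
Q: (12297/3956)² ÷ (15097/3956) = 151216209/59723732 in (≈ 2.532 in)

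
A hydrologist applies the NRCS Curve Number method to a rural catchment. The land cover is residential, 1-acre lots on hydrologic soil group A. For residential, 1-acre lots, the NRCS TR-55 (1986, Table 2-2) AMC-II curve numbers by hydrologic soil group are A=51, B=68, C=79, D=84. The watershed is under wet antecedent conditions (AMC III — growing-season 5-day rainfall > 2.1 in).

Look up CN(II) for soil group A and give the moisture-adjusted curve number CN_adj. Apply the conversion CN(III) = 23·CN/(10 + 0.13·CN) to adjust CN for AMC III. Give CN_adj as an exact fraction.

NRCS table: residential, 1-acre lots, soil group A → CN(II) = 51
Wet (AMC III): CN(III) = 23·51/(10 + 0.13·51) = 1173/(1663/100) = 117300/1663 ≈ 70.535

CN_adj = 117300/1663 ≈ 70.535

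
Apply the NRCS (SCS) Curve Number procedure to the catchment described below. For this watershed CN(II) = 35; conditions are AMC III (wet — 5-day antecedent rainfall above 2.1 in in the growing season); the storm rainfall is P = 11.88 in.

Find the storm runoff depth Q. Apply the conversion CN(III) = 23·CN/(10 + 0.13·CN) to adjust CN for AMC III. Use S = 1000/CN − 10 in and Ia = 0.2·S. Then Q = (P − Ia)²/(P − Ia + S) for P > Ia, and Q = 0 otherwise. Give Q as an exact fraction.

Adjust CN=35 to AMC III: 23·35/(10 + 0.13·35) → 805 ÷ (291/20) = 16100/291 ≈ 55.326
Retention S: 1000/CN − 10 with CN=55.326 → S = 1300/161 ≈ 8.075 in
Initial abstraction Ia = S/5 = (1300/161)/5 = 260/161 ≈ 1.615 in
Since P=11.880 > Ia=1.615: effective rainfall P−Ia = 41317/4025 in
Q = (41317/4025)²/((41317/4025) + 1300/161) = (1707094489/16200625)/(73817/4025) = 1707094489/297113425 in ≈ 5.746 in

Q = 1707094489/297113425 in ≈ 5.746 in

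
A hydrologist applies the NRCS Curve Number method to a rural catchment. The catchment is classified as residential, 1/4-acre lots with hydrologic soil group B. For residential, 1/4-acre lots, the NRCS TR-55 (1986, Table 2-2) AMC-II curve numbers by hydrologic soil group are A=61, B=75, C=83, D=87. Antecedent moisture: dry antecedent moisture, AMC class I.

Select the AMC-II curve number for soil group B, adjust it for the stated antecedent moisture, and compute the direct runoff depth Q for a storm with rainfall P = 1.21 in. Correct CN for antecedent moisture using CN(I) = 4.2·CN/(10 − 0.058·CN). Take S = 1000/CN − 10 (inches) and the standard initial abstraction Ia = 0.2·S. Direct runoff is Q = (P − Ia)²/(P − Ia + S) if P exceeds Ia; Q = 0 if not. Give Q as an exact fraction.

Q = 0 in ≈ 0.000 in

NRCS table: residential, 1/4-acre lots, soil group B → CN(II) = 75
Adjust CN=75 to AMC I: 4.2·75/(10 − 0.058·75) → 315 ÷ (113/20) = 6300/113 ≈ 55.752
Retention S: 1000/CN − 10 with CN=55.752 → S = 500/63 ≈ 7.937 in
Ia = 0.2·(500/63) = 100/63 in ≈ 1.587 in
P = 1.210 ≤ Ia = 1.587 in: entire storm abstracted, Q = 0.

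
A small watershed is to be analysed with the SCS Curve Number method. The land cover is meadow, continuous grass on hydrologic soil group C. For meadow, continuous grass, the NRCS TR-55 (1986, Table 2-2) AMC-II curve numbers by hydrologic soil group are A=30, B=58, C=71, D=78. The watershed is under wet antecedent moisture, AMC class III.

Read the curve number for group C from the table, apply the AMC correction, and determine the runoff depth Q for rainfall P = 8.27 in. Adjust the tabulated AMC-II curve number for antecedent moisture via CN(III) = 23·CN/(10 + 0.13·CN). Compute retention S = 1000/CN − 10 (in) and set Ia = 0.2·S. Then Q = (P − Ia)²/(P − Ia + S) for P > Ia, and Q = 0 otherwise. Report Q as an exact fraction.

NRCS table: meadow, continuous grass, soil group C → CN(II) = 71
Wet (AMC III): CN(III) = 23·71/(10 + 0.13·71) = 1633/(1923/100) = 163300/1923 ≈ 84.919
Retention S: 1000/CN − 10 with CN=84.919 → S = 2900/1633 ≈ 1.776 in
Initial abstraction Ia = S/5 = (2900/1633)/5 = 580/1633 ≈ 0.355 in
P − Ia = 8.270 − 0.355 = 1292491/163300 ≈ 7.915 in (> 0, runoff occurs)
Runoff Q = (P−Ia)²/(P−Ia+S) = (7.915)²/(7.915+1.776) = 1670532985081/258420780300 ≈ 6.464 in

Q = 1670532985081/258420780300 in ≈ 6.464 in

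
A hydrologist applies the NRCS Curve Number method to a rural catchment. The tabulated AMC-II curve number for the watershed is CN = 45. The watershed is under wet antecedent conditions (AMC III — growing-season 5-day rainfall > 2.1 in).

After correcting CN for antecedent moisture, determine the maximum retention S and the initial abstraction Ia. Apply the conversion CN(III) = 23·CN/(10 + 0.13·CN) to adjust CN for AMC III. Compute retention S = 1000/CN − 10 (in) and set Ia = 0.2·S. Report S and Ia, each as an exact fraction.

S = 1100/207 in ≈ 5.314 in; Ia = 220/207 in ≈ 1.063 in

Adjust CN=45 to AMC III: 23·45/(10 + 0.13·45) → 1035 ÷ (317/20) = 20700/317 ≈ 65.300
S = 1000/(20700/317) − 10 = 1100/207 in ≈ 5.314 in
Ia = 0.2·(1100/207) = 220/207 in ≈ 1.063 in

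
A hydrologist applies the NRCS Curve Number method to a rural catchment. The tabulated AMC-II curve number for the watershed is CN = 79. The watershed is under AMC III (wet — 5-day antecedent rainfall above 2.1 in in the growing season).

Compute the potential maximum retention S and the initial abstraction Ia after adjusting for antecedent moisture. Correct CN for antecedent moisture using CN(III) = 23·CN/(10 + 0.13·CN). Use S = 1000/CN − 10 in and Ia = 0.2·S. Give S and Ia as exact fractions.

Adjust CN=79 to AMC III: 23·79/(10 + 0.13·79) → 1817 ÷ (2027/100) = 181700/2027 ≈ 89.640
Retention S: 1000/CN − 10 with CN=89.640 → S = 2100/1817 ≈ 1.156 in
Ia = 0.2S: 0.2·1.156 = 0.231 in (exactly 420/1817)

S = 2100/1817 in ≈ 1.156 in; Ia = 420/1817 in ≈ 0.231 in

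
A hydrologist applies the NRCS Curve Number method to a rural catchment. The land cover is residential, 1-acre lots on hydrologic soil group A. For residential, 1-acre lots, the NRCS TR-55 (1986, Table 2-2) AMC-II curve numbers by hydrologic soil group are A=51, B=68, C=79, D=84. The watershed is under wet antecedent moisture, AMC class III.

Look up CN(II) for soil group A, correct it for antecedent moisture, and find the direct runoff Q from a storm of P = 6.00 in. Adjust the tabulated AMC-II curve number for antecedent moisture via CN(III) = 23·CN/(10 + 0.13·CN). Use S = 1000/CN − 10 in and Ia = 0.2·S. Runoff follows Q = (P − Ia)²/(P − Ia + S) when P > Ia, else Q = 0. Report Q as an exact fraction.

Q = 18349682/6426867 in ≈ 2.855 in

NRCS table: residential, 1-acre lots, soil group A → CN(II) = 51
Adjust CN=51 to AMC III: 23·51/(10 + 0.13·51) → 1173 ÷ (1663/100) = 117300/1663 ≈ 70.535
Retention S: 1000/CN − 10 with CN=70.535 → S = 4900/1173 ≈ 4.177 in
Ia = 0.2·(4900/1173) = 980/1173 in ≈ 0.835 in
Since P=6.000 > Ia=0.835: effective rainfall P−Ia = 6058/1173 in
Q: (6058/1173)² ÷ (10958/1173) = 18349682/6426867 in (≈ 2.855 in)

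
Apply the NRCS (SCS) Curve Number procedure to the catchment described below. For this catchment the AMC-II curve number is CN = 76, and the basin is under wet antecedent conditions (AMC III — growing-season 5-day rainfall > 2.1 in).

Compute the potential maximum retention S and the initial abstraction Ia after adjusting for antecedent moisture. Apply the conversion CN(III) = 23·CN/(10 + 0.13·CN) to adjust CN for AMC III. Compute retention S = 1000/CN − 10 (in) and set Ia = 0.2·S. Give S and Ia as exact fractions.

Adjust CN=76 to AMC III: 23·76/(10 + 0.13·76) → 1748 ÷ (497/25) = 43700/497 ≈ 87.928
S = 1000/(43700/497) − 10 = 600/437 in ≈ 1.373 in
Ia = 0.2S: 0.2·1.373 = 0.275 in (exactly 120/437)

S = 600/437 in ≈ 1.373 in; Ia = 120/437 in ≈ 0.275 in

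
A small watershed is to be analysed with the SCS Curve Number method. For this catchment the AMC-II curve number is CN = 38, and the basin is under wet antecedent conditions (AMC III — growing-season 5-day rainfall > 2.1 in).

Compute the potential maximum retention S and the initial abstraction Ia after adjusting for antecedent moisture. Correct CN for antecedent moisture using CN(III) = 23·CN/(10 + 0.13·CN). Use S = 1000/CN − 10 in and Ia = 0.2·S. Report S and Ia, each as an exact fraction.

Wet (AMC III): CN(III) = 23·38/(10 + 0.13·38) = 874/(747/50) = 43700/747 ≈ 58.501
S = 1000/(43700/747) − 10 = 3100/437 in ≈ 7.094 in
Initial abstraction Ia = S/5 = (3100/437)/5 = 620/437 ≈ 1.419 in

S = 3100/437 in ≈ 7.094 in; Ia = 620/437 in ≈ 1.419 in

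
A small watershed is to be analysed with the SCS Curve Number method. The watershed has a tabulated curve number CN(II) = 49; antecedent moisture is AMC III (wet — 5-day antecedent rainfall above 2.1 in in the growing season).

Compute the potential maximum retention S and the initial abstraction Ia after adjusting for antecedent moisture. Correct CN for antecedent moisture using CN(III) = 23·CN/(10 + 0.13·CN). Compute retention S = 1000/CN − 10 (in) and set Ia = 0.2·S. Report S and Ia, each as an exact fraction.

S = 5100/1127 in ≈ 4.525 in; Ia = 1020/1127 in ≈ 0.905 in

Adjust CN=49 to AMC III: 23·49/(10 + 0.13·49) → 1127 ÷ (1637/100) = 112700/1637 ≈ 68.845
Retention S: 1000/CN − 10 with CN=68.845 → S = 5100/1127 ≈ 4.525 in
Ia = 0.2·(5100/1127) = 1020/1127 in ≈ 0.905 in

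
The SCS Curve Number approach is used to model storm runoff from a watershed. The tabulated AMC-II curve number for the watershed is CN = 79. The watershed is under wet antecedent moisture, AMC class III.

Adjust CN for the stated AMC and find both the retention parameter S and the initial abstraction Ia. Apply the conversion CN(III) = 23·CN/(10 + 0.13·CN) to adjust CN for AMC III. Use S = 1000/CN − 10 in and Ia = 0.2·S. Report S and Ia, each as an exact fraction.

S = 2100/1817 in ≈ 1.156 in; Ia = 420/1817 in ≈ 0.231 in

CN(III) from CN(II)=79: (23·79)/(10 + 0.13·79) = 181700/2027 ≈ 89.640
Max retention: S = 1000/(181700/2027) − 10 = 2100/1817 in (≈ 1.156 in)
Ia = 0.2·(2100/1817) = 420/1817 in ≈ 0.231 in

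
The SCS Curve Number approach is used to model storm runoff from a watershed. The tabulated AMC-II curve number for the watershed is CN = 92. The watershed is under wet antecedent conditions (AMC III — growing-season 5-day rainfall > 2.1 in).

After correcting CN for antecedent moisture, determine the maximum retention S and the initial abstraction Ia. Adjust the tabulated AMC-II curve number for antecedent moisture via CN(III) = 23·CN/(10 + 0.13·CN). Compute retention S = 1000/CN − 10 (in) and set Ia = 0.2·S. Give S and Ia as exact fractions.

Adjust CN=92 to AMC III: 23·92/(10 + 0.13·92) → 2116 ÷ (549/25) = 52900/549 ≈ 96.357
Max retention: S = 1000/(52900/549) − 10 = 200/529 in (≈ 0.378 in)
Ia = 0.2S: 0.2·0.378 = 0.076 in (exactly 40/529)

S = 200/529 in ≈ 0.378 in; Ia = 40/529 in ≈ 0.076 in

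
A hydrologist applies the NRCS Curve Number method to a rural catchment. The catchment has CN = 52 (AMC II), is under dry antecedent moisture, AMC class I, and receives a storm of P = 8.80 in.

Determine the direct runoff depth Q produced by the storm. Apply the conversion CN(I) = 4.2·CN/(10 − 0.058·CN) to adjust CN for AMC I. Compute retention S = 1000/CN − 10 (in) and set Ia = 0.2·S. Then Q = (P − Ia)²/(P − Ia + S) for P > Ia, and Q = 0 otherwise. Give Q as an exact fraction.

Adjust CN=52 to AMC I: 4.2·52/(10 − 0.058·52) → (1092/5) ÷ (873/125) = 9100/291 ≈ 31.271
Retention S: 1000/CN − 10 with CN=31.271 → S = 2000/91 ≈ 21.978 in
Ia = 0.2·(2000/91) = 400/91 in ≈ 4.396 in
P − Ia = 8.800 − 4.396 = 2004/455 ≈ 4.404 in (> 0, runoff occurs)
Q: (2004/455)² ÷ (12004/455) = 1004004/1365455 in (≈ 0.735 in)

Q = 1004004/1365455 in ≈ 0.735 in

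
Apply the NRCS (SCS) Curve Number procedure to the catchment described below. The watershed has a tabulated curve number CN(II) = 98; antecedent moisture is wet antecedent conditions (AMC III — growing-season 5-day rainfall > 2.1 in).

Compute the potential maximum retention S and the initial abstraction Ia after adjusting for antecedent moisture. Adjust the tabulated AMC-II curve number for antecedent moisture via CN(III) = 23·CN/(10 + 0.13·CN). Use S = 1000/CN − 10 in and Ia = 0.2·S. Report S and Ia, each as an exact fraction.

Wet (AMC III): CN(III) = 23·98/(10 + 0.13·98) = 2254/(1137/50) = 112700/1137 ≈ 99.120
S = 1000/(112700/1137) − 10 = 100/1127 in ≈ 0.089 in
Ia = 0.2S: 0.2·0.089 = 0.018 in (exactly 20/1127)

S = 100/1127 in ≈ 0.089 in; Ia = 20/1127 in ≈ 0.018 in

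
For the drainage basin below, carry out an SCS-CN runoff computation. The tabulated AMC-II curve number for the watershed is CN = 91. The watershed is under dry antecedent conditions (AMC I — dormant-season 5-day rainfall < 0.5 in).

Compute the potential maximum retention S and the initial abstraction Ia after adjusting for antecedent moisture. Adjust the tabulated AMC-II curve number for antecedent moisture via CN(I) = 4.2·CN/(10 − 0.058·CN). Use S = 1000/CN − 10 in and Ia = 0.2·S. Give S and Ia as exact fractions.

S = 1500/637 in ≈ 2.355 in; Ia = 300/637 in ≈ 0.471 in

CN(I) from CN(II)=91: (4.2·91)/(10 − 0.058·91) = 63700/787 ≈ 80.940
Retention S: 1000/CN − 10 with CN=80.940 → S = 1500/637 ≈ 2.355 in
Ia = 0.2·(1500/637) = 300/637 in ≈ 0.471 in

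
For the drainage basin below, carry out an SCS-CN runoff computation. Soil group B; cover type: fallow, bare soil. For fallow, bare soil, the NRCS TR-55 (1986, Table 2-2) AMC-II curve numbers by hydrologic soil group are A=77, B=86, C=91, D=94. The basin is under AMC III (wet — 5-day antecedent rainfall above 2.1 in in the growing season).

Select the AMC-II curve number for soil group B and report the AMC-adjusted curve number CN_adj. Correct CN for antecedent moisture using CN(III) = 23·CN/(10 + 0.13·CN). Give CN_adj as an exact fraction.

NRCS table: fallow, bare soil, soil group B → CN(II) = 86
Adjust CN=86 to AMC III: 23·86/(10 + 0.13·86) → 1978 ÷ (1059/50) = 98900/1059 ≈ 93.390

CN_adj = 98900/1059 ≈ 93.390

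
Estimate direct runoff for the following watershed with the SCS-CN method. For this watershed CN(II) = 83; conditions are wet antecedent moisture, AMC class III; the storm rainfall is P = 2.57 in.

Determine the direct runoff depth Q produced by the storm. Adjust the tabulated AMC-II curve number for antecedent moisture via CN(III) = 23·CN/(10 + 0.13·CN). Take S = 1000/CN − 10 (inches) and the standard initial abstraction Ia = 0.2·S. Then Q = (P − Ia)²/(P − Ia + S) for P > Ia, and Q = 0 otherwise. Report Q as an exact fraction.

Wet (AMC III): CN(III) = 23·83/(10 + 0.13·83) = 1909/(2079/100) = 190900/2079 ≈ 91.823
S = 1000/(190900/2079) − 10 = 1700/1909 in ≈ 0.891 in
Ia = 0.2·(1700/1909) = 340/1909 in ≈ 0.178 in
Excess rainfall: 2.570 − 0.178 = 2.392 in; P > Ia so Q > 0
Q: (456613/190900)² ÷ (626613/190900) = 208495431769/119620421700 in (≈ 1.743 in)

Q = 208495431769/119620421700 in ≈ 1.743 in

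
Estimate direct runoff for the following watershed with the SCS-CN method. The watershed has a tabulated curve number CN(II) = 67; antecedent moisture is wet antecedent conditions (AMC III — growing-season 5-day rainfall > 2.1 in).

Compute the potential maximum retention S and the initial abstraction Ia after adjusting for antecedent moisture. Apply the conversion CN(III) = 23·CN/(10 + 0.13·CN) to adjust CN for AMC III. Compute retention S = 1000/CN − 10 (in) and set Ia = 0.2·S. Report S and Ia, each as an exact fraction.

S = 3300/1541 in ≈ 2.141 in; Ia = 660/1541 in ≈ 0.428 in

CN(III) from CN(II)=67: (23·67)/(10 + 0.13·67) = 154100/1871 ≈ 82.362
Max retention: S = 1000/(154100/1871) − 10 = 3300/1541 in (≈ 2.141 in)
Ia = 0.2·(3300/1541) = 660/1541 in ≈ 0.428 in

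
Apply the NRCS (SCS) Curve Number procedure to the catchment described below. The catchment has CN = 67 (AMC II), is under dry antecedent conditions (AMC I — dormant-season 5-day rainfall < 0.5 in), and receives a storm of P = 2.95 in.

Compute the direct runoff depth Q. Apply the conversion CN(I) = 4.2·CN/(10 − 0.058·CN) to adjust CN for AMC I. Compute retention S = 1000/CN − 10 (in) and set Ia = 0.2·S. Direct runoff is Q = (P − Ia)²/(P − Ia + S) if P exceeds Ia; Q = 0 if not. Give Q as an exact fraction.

Q = 32160241/1084993980 in ≈ 0.030 in

Dry (AMC I): CN(I) = 4.2·67/(10 − 0.058·67) = (1407/5)/(3057/500) = 46900/1019 ≈ 46.026
Retention S: 1000/CN − 10 with CN=46.026 → S = 5500/469 ≈ 11.727 in
Initial abstraction Ia = S/5 = (5500/469)/5 = 1100/469 ≈ 2.345 in
Since P=2.950 > Ia=2.345: effective rainfall P−Ia = 5671/9380 in
Q: (5671/9380)² ÷ (115671/9380) = 32160241/1084993980 in (≈ 0.030 in)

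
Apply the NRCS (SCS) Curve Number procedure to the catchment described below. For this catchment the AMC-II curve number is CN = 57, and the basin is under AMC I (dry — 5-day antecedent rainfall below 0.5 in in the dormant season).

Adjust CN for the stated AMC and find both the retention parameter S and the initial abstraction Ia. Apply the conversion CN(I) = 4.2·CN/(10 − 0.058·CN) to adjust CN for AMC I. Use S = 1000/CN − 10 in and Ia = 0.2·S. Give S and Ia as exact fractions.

S = 21500/1197 in ≈ 17.962 in; Ia = 4300/1197 in ≈ 3.592 in

Adjust CN=57 to AMC I: 4.2·57/(10 − 0.058·57) → (1197/5) ÷ (3347/500) = 119700/3347 ≈ 35.763
Max retention: S = 1000/(119700/3347) − 10 = 21500/1197 in (≈ 17.962 in)
Ia = 0.2S: 0.2·17.962 = 3.592 in (exactly 4300/1197)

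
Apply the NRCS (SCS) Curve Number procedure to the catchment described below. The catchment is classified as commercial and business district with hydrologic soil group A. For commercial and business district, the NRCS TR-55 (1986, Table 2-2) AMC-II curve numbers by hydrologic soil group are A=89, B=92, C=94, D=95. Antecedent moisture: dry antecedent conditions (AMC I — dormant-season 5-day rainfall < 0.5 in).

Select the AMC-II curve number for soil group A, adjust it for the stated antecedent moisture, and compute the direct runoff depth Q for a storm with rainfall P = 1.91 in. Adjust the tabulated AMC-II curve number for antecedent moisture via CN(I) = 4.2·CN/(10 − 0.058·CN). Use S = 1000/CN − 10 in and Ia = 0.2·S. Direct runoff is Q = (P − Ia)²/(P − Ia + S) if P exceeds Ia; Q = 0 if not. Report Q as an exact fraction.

Q = 60998626441/148955375100 in ≈ 0.410 in

NRCS table: commercial and business district, soil group A → CN(II) = 89
Adjust CN=89 to AMC I: 4.2·89/(10 − 0.058·89) → (1869/5) ÷ (2419/500) = 186900/2419 ≈ 77.263
Max retention: S = 1000/(186900/2419) − 10 = 5500/1869 in (≈ 2.943 in)
Ia = 0.2S: 0.2·2.943 = 0.589 in (exactly 1100/1869)
Excess rainfall: 1.910 − 0.589 = 1.321 in; P > Ia so Q > 0
Q = (246979/186900)²/((246979/186900) + 5500/1869) = (60998626441/34931610000)/(796979/186900) = 60998626441/148955375100 in ≈ 0.410 in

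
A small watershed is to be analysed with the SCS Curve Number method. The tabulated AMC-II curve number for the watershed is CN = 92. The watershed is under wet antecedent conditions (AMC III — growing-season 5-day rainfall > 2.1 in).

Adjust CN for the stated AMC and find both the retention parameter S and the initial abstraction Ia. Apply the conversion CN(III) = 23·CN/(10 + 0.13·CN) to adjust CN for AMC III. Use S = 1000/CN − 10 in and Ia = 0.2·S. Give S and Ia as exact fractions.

S = 200/529 in ≈ 0.378 in; Ia = 40/529 in ≈ 0.076 in

Adjust CN=92 to AMC III: 23·92/(10 + 0.13·92) → 2116 ÷ (549/25) = 52900/549 ≈ 96.357
Retention S: 1000/CN − 10 with CN=96.357 → S = 200/529 ≈ 0.378 in
Ia = 0.2·(200/529) = 40/529 in ≈ 0.076 in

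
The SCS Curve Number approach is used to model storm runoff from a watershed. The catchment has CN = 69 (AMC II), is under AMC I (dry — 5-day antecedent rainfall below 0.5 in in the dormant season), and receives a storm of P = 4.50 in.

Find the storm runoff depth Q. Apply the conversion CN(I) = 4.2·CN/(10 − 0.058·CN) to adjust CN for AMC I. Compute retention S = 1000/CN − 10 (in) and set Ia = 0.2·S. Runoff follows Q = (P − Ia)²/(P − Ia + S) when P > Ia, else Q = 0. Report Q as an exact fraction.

Q = 46799281/109663218 in ≈ 0.427 in

CN(I) from CN(II)=69: (4.2·69)/(10 − 0.058·69) = 144900/2999 ≈ 48.316
S = 1000/(144900/2999) − 10 = 15500/1449 in ≈ 10.697 in
Ia = 0.2·(15500/1449) = 3100/1449 in ≈ 2.139 in
Since P=4.500 > Ia=2.139: effective rainfall P−Ia = 6841/2898 in
Q = (6841/2898)²/((6841/2898) + 15500/1449) = (46799281/8398404)/(37841/2898) = 46799281/109663218 in ≈ 0.427 in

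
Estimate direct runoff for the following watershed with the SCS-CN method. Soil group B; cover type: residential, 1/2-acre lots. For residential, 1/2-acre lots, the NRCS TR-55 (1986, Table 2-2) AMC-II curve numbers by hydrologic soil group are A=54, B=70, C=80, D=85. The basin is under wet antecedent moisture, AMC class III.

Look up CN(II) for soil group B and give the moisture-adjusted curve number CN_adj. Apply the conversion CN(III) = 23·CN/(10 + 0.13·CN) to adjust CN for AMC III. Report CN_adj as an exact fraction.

NRCS table: residential, 1/2-acre lots, soil group B → CN(II) = 70
Adjust CN=70 to AMC III: 23·70/(10 + 0.13·70) → 1610 ÷ (191/10) = 16100/191 ≈ 84.293

CN_adj = 16100/191 ≈ 84.293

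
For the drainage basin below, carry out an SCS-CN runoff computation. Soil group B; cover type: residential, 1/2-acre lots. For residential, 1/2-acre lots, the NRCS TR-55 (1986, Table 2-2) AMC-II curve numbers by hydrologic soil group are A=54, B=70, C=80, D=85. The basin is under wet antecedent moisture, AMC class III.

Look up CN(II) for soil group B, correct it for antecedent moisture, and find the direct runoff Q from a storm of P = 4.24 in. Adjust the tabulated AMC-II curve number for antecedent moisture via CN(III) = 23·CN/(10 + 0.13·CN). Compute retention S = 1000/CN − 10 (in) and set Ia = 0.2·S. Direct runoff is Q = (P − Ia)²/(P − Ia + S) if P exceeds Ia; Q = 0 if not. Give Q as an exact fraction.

Q = 121150178/46420325 in ≈ 2.610 in

NRCS table: residential, 1/2-acre lots, soil group B → CN(II) = 70
Wet (AMC III): CN(III) = 23·70/(10 + 0.13·70) = 1610/(191/10) = 16100/191 ≈ 84.293
Retention S: 1000/CN − 10 with CN=84.293 → S = 300/161 ≈ 1.863 in
Ia = 0.2·(300/161) = 60/161 in ≈ 0.373 in
Since P=4.240 > Ia=0.373: effective rainfall P−Ia = 15566/4025 in
Runoff Q = (P−Ia)²/(P−Ia+S) = (3.867)²/(3.867+1.863) = 121150178/46420325 ≈ 2.610 in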